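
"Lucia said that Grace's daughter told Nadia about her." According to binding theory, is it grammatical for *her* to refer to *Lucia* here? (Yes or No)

Yes

*Lucia* is an R-expression; Principle C requires it to be free (not bound by any c-commanding expression).
— her: second object of the clause headed by 'told'; the pronoun does not c-command the R-expression — coreference allowed.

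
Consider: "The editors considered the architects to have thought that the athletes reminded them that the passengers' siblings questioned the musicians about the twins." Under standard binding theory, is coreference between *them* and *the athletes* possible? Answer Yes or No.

No

*the athletes* is an R-expression; Principle C requires it to be free (not bound by any c-commanding expression).
— them: object of the clause headed by 'reminded'; the R-expression locally c-commands the pronoun — coreference blocked (Principle B on the pronoun).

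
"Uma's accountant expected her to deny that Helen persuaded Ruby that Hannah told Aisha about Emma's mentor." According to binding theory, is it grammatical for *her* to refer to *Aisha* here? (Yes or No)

No

*Aisha* is an R-expression; Principle C requires it to be free (not bound by any c-commanding expression).
— her: subject of the clause headed by 'deny'; the pronoun c-commands the R-expression — coreference blocked (Principle C).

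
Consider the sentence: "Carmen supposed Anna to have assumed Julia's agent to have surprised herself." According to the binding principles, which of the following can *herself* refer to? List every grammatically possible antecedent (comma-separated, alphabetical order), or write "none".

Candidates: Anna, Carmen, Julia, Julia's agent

*herself* is a reflexive; Principle A requires it to be bound within its binding domain — the clause headed by 'surprised'.
— Anna: subject of the clause headed by 'assumed'; c-commands the reflexive but lies outside its binding domain — cannot bind it (Principle A).
— Carmen: subject of the matrix clause; c-commands the reflexive but lies outside its binding domain — cannot bind it (Principle A).
— Julia: possessor inside the subject DP of the clause headed by 'surprised'; does not c-command the reflexive — cannot bind it (Principle A).
— Julia's agent: subject of the clause headed by 'surprised'; c-commands the reflexive within its binding domain — allowed (Principle A).

Julia's agent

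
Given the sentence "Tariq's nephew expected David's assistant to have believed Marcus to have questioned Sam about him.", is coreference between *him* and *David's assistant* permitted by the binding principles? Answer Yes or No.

*him* is a pronoun; Principle B requires it to be free in its binding domain — the clause headed by 'questioned'.
— David's assistant: subject of the clause headed by 'believed'; c-commands the pronoun but lies outside its binding domain — allowed.

Yes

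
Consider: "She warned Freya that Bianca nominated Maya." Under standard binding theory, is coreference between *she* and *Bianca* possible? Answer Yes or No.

*Bianca* is an R-expression; Principle C requires it to be free (not bound by any c-commanding expression).
— she: subject of the matrix clause; the pronoun c-commands the R-expression — coreference blocked (Principle C).

No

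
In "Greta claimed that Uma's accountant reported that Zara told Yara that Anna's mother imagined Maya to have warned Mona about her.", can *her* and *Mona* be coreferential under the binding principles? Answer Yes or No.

*Mona* is an R-expression; Principle C requires it to be free (not bound by any c-commanding expression).
— her: second object of the clause headed by 'warned'; the R-expression locally c-commands the pronoun — coreference blocked (Principle B on the pronoun).

No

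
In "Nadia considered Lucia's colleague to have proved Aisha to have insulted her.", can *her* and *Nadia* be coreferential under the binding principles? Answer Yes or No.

Yes

*Nadia* is an R-expression; Principle C requires it to be free (not bound by any c-commanding expression).
— her: object of the clause headed by 'insulted'; the pronoun does not c-command the R-expression — coreference allowed.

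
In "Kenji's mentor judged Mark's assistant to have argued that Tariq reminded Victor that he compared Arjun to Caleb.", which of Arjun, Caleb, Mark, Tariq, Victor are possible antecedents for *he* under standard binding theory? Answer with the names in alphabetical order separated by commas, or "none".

*he* is a pronoun; Principle B requires it to be free in its binding domain — the clause headed by 'compared'.
— Arjun: object of the clause headed by 'compared'; is c-commanded by the pronoun; coreference would bind this R-expression — blocked (Principle C).
— Caleb: second object of the clause headed by 'compared'; is c-commanded by the pronoun; coreference would bind this R-expression — blocked (Principle C).
— Mark: possessor inside the subject DP of the clause headed by 'argued'; does not c-command the pronoun — Principle B does not apply; allowed.
— Tariq: subject of the clause headed by 'reminded'; c-commands the pronoun but lies outside its binding domain — allowed.
— Victor: object of the clause headed by 'reminded'; c-commands the pronoun but lies outside its binding domain — allowed.

Mark, Tariq, Victor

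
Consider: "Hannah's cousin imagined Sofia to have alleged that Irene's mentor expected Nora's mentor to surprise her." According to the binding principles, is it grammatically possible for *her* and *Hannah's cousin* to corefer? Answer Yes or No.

Yes

*her* is a pronoun; Principle B requires it to be free in its binding domain — the clause headed by 'surprise'.
— Hannah's cousin: subject of the matrix clause; c-commands the pronoun but lies outside its binding domain — allowed.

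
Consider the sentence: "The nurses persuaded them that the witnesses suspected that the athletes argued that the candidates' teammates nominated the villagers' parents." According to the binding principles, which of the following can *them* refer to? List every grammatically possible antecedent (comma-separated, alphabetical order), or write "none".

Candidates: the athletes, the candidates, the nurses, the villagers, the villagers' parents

none

*them* is a pronoun; Principle B requires it to be free in its binding domain — the matrix clause.
— the athletes: subject of the clause headed by 'argued'; is c-commanded by the pronoun; coreference would bind this R-expression — blocked (Principle C).
— the candidates: possessor inside the subject DP of the clause headed by 'nominated'; is c-commanded by the pronoun; coreference would bind this R-expression — blocked (Principle C).
— the nurses: subject of the matrix clause; c-commands the pronoun within its binding domain — blocked (Principle B).
— the villagers: possessor inside the object DP of the clause headed by 'nominated'; is c-commanded by the pronoun; coreference would bind this R-expression — blocked (Principle C).
— the villagers' parents: object of the clause headed by 'nominated'; is c-commanded by the pronoun; coreference would bind this R-expression — blocked (Principle C).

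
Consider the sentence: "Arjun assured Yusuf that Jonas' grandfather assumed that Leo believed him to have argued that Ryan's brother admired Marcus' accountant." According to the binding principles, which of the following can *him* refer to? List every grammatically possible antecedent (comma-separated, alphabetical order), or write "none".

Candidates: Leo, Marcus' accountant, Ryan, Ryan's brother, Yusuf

Yusuf

*him* is a pronoun; Principle B requires it to be free in its binding domain — the clause headed by 'believed'.
— Leo: subject of the clause headed by 'believed'; c-commands the pronoun within its binding domain — blocked (Principle B).
— Marcus' accountant: object of the clause headed by 'admired'; is c-commanded by the pronoun; coreference would bind this R-expression — blocked (Principle C).
— Ryan: possessor inside the subject DP of the clause headed by 'admired'; is c-commanded by the pronoun; coreference would bind this R-expression — blocked (Principle C).
— Ryan's brother: subject of the clause headed by 'admired'; is c-commanded by the pronoun; coreference would bind this R-expression — blocked (Principle C).
— Yusuf: object of the matrix clause; c-commands the pronoun but lies outside its binding domain — allowed.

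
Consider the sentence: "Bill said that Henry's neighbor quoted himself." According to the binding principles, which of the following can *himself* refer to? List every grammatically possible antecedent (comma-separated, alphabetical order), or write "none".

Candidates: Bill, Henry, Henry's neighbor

Henry's neighbor

*himself* is a reflexive; Principle A requires it to be bound within its binding domain — the clause headed by 'quoted'.
— Bill: subject of the matrix clause; c-commands the reflexive but lies outside its binding domain — cannot bind it (Principle A).
— Henry: possessor inside the subject DP of the clause headed by 'quoted'; does not c-command the reflexive — cannot bind it (Principle A).
— Henry's neighbor: subject of the clause headed by 'quoted'; c-commands the reflexive within its binding domain — allowed (Principle A).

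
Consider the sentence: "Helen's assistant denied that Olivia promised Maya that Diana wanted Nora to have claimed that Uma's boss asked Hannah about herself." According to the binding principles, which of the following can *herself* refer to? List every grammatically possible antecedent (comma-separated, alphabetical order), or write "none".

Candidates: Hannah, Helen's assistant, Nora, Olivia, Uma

*herself* is a reflexive; Principle A requires it to be bound within its binding domain — the clause headed by 'asked'.
— Hannah: object of the clause headed by 'asked'; c-commands the reflexive within its binding domain — allowed (Principle A).
— Helen's assistant: subject of the matrix clause; c-commands the reflexive but lies outside its binding domain — cannot bind it (Principle A).
— Nora: subject of the clause headed by 'claimed'; c-commands the reflexive but lies outside its binding domain — cannot bind it (Principle A).
— Olivia: subject of the clause headed by 'promised'; c-commands the reflexive but lies outside its binding domain — cannot bind it (Principle A).
— Uma: possessor inside the subject DP of the clause headed by 'asked'; does not c-command the reflexive — cannot bind it (Principle A).

Hannah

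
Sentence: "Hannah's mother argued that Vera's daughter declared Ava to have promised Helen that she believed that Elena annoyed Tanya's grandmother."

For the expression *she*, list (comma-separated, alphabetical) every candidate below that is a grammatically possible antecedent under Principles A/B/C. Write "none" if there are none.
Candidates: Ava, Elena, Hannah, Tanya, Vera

Ava, Hannah, Vera

*she* is a pronoun; Principle B requires it to be free in its binding domain — the clause headed by 'believed'.
— Ava: subject of the clause headed by 'promised'; c-commands the pronoun but lies outside its binding domain — allowed.
— Elena: subject of the clause headed by 'annoyed'; is c-commanded by the pronoun; coreference would bind this R-expression — blocked (Principle C).
— Hannah: possessor inside the subject DP of the matrix clause; does not c-command the pronoun — Principle B does not apply; allowed.
— Tanya: possessor inside the object DP of the clause headed by 'annoyed'; is c-commanded by the pronoun; coreference would bind this R-expression — blocked (Principle C).
— Vera: possessor inside the subject DP of the clause headed by 'declared'; does not c-command the pronoun — Principle B does not apply; allowed.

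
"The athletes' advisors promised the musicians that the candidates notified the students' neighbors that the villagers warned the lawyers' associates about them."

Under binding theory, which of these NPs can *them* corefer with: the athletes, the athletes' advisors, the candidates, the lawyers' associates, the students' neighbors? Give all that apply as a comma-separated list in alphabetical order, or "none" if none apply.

*them* is a pronoun; Principle B requires it to be free in its binding domain — the clause headed by 'warned'.
— the athletes: possessor inside the subject DP of the matrix clause; does not c-command the pronoun — Principle B does not apply; allowed.
— the athletes' advisors: subject of the matrix clause; c-commands the pronoun but lies outside its binding domain — allowed.
— the candidates: subject of the clause headed by 'notified'; c-commands the pronoun but lies outside its binding domain — allowed.
— the lawyers' associates: object of the clause headed by 'warned'; c-commands the pronoun within its binding domain — blocked (Principle B).
— the students' neighbors: object of the clause headed by 'notified'; c-commands the pronoun but lies outside its binding domain — allowed.

the athletes, the athletes' advisors, the candidates, the students' neighbors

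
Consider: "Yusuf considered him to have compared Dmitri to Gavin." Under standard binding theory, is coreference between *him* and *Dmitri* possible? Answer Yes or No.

*Dmitri* is an R-expression; Principle C requires it to be free (not bound by any c-commanding expression).
— him: subject of the clause headed by 'compared'; the pronoun c-commands the R-expression — coreference blocked (Principle C).

No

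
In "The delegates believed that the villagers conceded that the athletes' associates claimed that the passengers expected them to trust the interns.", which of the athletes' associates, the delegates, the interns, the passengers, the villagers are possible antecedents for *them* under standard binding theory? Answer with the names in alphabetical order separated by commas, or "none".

*them* is a pronoun; Principle B requires it to be free in its binding domain — the clause headed by 'expected'.
— the athletes' associates: subject of the clause headed by 'claimed'; c-commands the pronoun but lies outside its binding domain — allowed.
— the delegates: subject of the matrix clause; c-commands the pronoun but lies outside its binding domain — allowed.
— the interns: object of the clause headed by 'trust'; is c-commanded by the pronoun; coreference would bind this R-expression — blocked (Principle C).
— the passengers: subject of the clause headed by 'expected'; c-commands the pronoun within its binding domain — blocked (Principle B).
— the villagers: subject of the clause headed by 'conceded'; c-commands the pronoun but lies outside its binding domain — allowed.

the athletes' associates, the delegates, the villagers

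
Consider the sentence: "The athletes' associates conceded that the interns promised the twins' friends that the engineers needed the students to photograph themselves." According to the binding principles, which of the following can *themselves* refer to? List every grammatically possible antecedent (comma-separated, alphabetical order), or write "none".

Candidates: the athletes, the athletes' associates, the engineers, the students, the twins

*themselves* is a reflexive; Principle A requires it to be bound within its binding domain — the clause headed by 'photograph'.
— the athletes: possessor inside the subject DP of the matrix clause; does not c-command the reflexive — cannot bind it (Principle A).
— the athletes' associates: subject of the matrix clause; c-commands the reflexive but lies outside its binding domain — cannot bind it (Principle A).
— the engineers: subject of the clause headed by 'needed'; c-commands the reflexive but lies outside its binding domain — cannot bind it (Principle A).
— the students: subject of the clause headed by 'photograph'; c-commands the reflexive within its binding domain — allowed (Principle A).
— the twins: possessor inside the object DP of the clause headed by 'promised'; does not c-command the reflexive — cannot bind it (Principle A).

the students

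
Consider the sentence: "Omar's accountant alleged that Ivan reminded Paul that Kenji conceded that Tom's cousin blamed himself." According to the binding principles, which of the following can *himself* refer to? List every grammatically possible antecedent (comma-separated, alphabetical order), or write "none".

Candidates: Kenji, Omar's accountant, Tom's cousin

Tom's cousin

*himself* is a reflexive; Principle A requires it to be bound within its binding domain — the clause headed by 'blamed'.
— Kenji: subject of the clause headed by 'conceded'; c-commands the reflexive but lies outside its binding domain — cannot bind it (Principle A).
— Omar's accountant: subject of the matrix clause; c-commands the reflexive but lies outside its binding domain — cannot bind it (Principle A).
— Tom's cousin: subject of the clause headed by 'blamed'; c-commands the reflexive within its binding domain — allowed (Principle A).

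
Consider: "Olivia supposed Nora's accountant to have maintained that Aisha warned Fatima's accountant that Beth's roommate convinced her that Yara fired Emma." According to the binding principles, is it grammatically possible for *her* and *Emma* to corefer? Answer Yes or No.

*her* is a pronoun; Principle B requires it to be free in its binding domain — the clause headed by 'convinced'.
— Emma: object of the clause headed by 'fired'; is c-commanded by the pronoun; coreference would bind this R-expression — blocked (Principle C).

No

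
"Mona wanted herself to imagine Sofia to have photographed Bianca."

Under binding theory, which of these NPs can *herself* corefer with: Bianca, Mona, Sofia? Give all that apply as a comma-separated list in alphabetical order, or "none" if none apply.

*herself* is a reflexive; Principle A requires it to be bound within its binding domain — the matrix clause.
— Bianca: object of the clause headed by 'photographed'; does not c-command the reflexive — cannot bind it (Principle A).
— Mona: subject of the matrix clause; c-commands the reflexive within its binding domain — allowed (Principle A).
— Sofia: subject of the clause headed by 'photographed'; does not c-command the reflexive — cannot bind it (Principle A).

Mona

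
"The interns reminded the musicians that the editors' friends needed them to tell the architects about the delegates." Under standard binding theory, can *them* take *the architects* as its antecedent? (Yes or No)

*them* is a pronoun; Principle B requires it to be free in its binding domain — the clause headed by 'needed'.
— the architects: object of the clause headed by 'tell'; is c-commanded by the pronoun; coreference would bind this R-expression — blocked (Principle C).

No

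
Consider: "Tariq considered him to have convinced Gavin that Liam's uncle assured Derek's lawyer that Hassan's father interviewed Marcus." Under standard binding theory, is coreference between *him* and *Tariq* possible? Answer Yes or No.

*Tariq* is an R-expression; Principle C requires it to be free (not bound by any c-commanding expression).
— him: subject of the clause headed by 'convinced'; the R-expression locally c-commands the pronoun — coreference blocked (Principle B on the pronoun).

No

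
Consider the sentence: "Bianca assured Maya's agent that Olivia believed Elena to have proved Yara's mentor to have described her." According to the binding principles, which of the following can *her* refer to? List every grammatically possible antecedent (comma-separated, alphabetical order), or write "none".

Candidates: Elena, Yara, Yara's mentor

*her* is a pronoun; Principle B requires it to be free in its binding domain — the clause headed by 'described'.
— Elena: subject of the clause headed by 'proved'; c-commands the pronoun but lies outside its binding domain — allowed.
— Yara: possessor inside the subject DP of the clause headed by 'described'; does not c-command the pronoun — Principle B does not apply; allowed.
— Yara's mentor: subject of the clause headed by 'described'; c-commands the pronoun within its binding domain — blocked (Principle B).

Elena, Yara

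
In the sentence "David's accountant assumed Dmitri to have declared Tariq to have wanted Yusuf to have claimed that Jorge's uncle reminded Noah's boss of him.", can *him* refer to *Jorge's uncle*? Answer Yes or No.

No

*him* is a pronoun; Principle B requires it to be free in its binding domain — the clause headed by 'reminded'.
— Jorge's uncle: subject of the clause headed by 'reminded'; c-commands the pronoun within its binding domain — blocked (Principle B).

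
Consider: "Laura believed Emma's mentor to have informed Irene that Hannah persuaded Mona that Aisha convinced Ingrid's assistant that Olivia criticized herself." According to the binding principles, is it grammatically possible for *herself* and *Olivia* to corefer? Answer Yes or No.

Yes

*herself* is a reflexive; Principle A requires it to be bound within its binding domain — the clause headed by 'criticized'.
— Olivia: subject of the clause headed by 'criticized'; c-commands the reflexive within its binding domain — allowed (Principle A).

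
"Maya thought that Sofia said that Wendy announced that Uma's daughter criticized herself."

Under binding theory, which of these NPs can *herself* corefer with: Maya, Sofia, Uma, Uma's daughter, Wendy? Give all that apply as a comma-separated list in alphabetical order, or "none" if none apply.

Uma's daughter

*herself* is a reflexive; Principle A requires it to be bound within its binding domain — the clause headed by 'criticized'.
— Maya: subject of the matrix clause; c-commands the reflexive but lies outside its binding domain — cannot bind it (Principle A).
— Sofia: subject of the clause headed by 'said'; c-commands the reflexive but lies outside its binding domain — cannot bind it (Principle A).
— Uma: possessor inside the subject DP of the clause headed by 'criticized'; does not c-command the reflexive — cannot bind it (Principle A).
— Uma's daughter: subject of the clause headed by 'criticized'; c-commands the reflexive within its binding domain — allowed (Principle A).
— Wendy: subject of the clause headed by 'announced'; c-commands the reflexive but lies outside its binding domain — cannot bind it (Principle A).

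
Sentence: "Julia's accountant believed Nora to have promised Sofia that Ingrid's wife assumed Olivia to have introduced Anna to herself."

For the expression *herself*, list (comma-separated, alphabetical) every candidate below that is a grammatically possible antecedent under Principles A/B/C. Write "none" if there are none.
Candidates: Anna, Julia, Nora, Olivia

Anna, Olivia

*herself* is a reflexive; Principle A requires it to be bound within its binding domain — the clause headed by 'introduced'.
— Anna: object of the clause headed by 'introduced'; c-commands the reflexive within its binding domain — allowed (Principle A).
— Julia: possessor inside the subject DP of the matrix clause; does not c-command the reflexive — cannot bind it (Principle A).
— Nora: subject of the clause headed by 'promised'; c-commands the reflexive but lies outside its binding domain — cannot bind it (Principle A).
— Olivia: subject of the clause headed by 'introduced'; c-commands the reflexive within its binding domain — allowed (Principle A).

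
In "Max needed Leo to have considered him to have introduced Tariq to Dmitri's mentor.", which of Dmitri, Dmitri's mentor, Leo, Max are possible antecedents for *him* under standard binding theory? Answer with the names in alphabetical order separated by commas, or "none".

Max

*him* is a pronoun; Principle B requires it to be free in its binding domain — the clause headed by 'considered'.
— Dmitri: possessor inside the second object DP of the clause headed by 'introduced'; is c-commanded by the pronoun; coreference would bind this R-expression — blocked (Principle C).
— Dmitri's mentor: second object of the clause headed by 'introduced'; is c-commanded by the pronoun; coreference would bind this R-expression — blocked (Principle C).
— Leo: subject of the clause headed by 'considered'; c-commands the pronoun within its binding domain — blocked (Principle B).
— Max: subject of the matrix clause; c-commands the pronoun but lies outside its binding domain — allowed.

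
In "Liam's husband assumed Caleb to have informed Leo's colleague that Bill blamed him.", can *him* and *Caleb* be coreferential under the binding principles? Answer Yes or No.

*Caleb* is an R-expression; Principle C requires it to be free (not bound by any c-commanding expression).
— him: object of the clause headed by 'blamed'; the pronoun does not c-command the R-expression — coreference allowed.

Yes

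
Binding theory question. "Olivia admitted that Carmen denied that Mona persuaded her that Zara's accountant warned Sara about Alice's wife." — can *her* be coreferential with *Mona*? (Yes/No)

*her* is a pronoun; Principle B requires it to be free in its binding domain — the clause headed by 'persuaded'.
— Mona: subject of the clause headed by 'persuaded'; c-commands the pronoun within its binding domain — blocked (Principle B).

No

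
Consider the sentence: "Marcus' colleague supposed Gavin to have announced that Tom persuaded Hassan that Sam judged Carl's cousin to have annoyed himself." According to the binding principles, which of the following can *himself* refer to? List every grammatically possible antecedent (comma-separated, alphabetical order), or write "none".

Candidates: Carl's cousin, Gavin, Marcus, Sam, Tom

Carl's cousin

*himself* is a reflexive; Principle A requires it to be bound within its binding domain — the clause headed by 'annoyed'.
— Carl's cousin: subject of the clause headed by 'annoyed'; c-commands the reflexive within its binding domain — allowed (Principle A).
— Gavin: subject of the clause headed by 'announced'; c-commands the reflexive but lies outside its binding domain — cannot bind it (Principle A).
— Marcus: possessor inside the subject DP of the matrix clause; does not c-command the reflexive — cannot bind it (Principle A).
— Sam: subject of the clause headed by 'judged'; c-commands the reflexive but lies outside its binding domain — cannot bind it (Principle A).
— Tom: subject of the clause headed by 'persuaded'; c-commands the reflexive but lies outside its binding domain — cannot bind it (Principle A).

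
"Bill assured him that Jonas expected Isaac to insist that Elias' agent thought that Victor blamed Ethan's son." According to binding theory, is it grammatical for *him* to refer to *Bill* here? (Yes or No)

No

*Bill* is an R-expression; Principle C requires it to be free (not bound by any c-commanding expression).
— him: object of the matrix clause; the R-expression locally c-commands the pronoun — coreference blocked (Principle B on the pronoun).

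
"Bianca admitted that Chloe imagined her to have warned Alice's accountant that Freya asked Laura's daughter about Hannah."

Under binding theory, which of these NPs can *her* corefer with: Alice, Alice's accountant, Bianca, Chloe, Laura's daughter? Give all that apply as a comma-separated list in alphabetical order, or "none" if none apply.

*her* is a pronoun; Principle B requires it to be free in its binding domain — the clause headed by 'imagined'.
— Alice: possessor inside the object DP of the clause headed by 'warned'; is c-commanded by the pronoun; coreference would bind this R-expression — blocked (Principle C).
— Alice's accountant: object of the clause headed by 'warned'; is c-commanded by the pronoun; coreference would bind this R-expression — blocked (Principle C).
— Bianca: subject of the matrix clause; c-commands the pronoun but lies outside its binding domain — allowed.
— Chloe: subject of the clause headed by 'imagined'; c-commands the pronoun within its binding domain — blocked (Principle B).
— Laura's daughter: object of the clause headed by 'asked'; is c-commanded by the pronoun; coreference would bind this R-expression — blocked (Principle C).

Bianca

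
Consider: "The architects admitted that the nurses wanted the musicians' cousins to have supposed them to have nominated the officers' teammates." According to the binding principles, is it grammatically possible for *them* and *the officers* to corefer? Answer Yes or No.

*them* is a pronoun; Principle B requires it to be free in its binding domain — the clause headed by 'supposed'.
— the officers: possessor inside the object DP of the clause headed by 'nominated'; is c-commanded by the pronoun; coreference would bind this R-expression — blocked (Principle C).

No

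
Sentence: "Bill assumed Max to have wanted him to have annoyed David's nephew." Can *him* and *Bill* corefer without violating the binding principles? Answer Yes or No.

*Bill* is an R-expression; Principle C requires it to be free (not bound by any c-commanding expression).
— him: subject of the clause headed by 'annoyed'; the pronoun does not c-command the R-expression — coreference allowed.

Yes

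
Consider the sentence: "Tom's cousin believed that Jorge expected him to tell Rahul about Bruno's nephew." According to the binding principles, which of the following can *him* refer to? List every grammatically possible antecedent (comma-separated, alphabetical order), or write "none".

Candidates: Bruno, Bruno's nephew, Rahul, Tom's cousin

*him* is a pronoun; Principle B requires it to be free in its binding domain — the clause headed by 'expected'.
— Bruno: possessor inside the second object DP of the clause headed by 'tell'; is c-commanded by the pronoun; coreference would bind this R-expression — blocked (Principle C).
— Bruno's nephew: second object of the clause headed by 'tell'; is c-commanded by the pronoun; coreference would bind this R-expression — blocked (Principle C).
— Rahul: object of the clause headed by 'tell'; is c-commanded by the pronoun; coreference would bind this R-expression — blocked (Principle C).
— Tom's cousin: subject of the matrix clause; c-commands the pronoun but lies outside its binding domain — allowed.

Tom's cousin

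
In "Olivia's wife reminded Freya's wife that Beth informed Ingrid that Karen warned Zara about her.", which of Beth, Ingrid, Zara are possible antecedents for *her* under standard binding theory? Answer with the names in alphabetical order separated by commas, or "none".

Beth, Ingrid

*her* is a pronoun; Principle B requires it to be free in its binding domain — the clause headed by 'warned'.
— Beth: subject of the clause headed by 'informed'; c-commands the pronoun but lies outside its binding domain — allowed.
— Ingrid: object of the clause headed by 'informed'; c-commands the pronoun but lies outside its binding domain — allowed.
— Zara: object of the clause headed by 'warned'; c-commands the pronoun within its binding domain — blocked (Principle B).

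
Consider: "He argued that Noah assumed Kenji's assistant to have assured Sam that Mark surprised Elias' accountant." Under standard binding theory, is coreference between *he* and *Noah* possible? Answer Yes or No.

*Noah* is an R-expression; Principle C requires it to be free (not bound by any c-commanding expression).
— he: subject of the matrix clause; the pronoun c-commands the R-expression — coreference blocked (Principle C).

No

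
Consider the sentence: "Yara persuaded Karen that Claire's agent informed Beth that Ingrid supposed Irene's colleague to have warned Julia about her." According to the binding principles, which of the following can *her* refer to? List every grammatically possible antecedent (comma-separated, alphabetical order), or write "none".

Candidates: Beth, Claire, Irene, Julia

Beth, Claire, Irene

*her* is a pronoun; Principle B requires it to be free in its binding domain — the clause headed by 'warned'.
— Beth: object of the clause headed by 'informed'; c-commands the pronoun but lies outside its binding domain — allowed.
— Claire: possessor inside the subject DP of the clause headed by 'informed'; does not c-command the pronoun — Principle B does not apply; allowed.
— Irene: possessor inside the subject DP of the clause headed by 'warned'; does not c-command the pronoun — Principle B does not apply; allowed.
— Julia: object of the clause headed by 'warned'; c-commands the pronoun within its binding domain — blocked (Principle B).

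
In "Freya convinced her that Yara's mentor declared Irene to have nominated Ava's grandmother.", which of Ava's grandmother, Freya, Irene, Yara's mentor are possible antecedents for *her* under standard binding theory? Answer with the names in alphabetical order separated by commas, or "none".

*her* is a pronoun; Principle B requires it to be free in its binding domain — the matrix clause.
— Ava's grandmother: object of the clause headed by 'nominated'; is c-commanded by the pronoun; coreference would bind this R-expression — blocked (Principle C).
— Freya: subject of the matrix clause; c-commands the pronoun within its binding domain — blocked (Principle B).
— Irene: subject of the clause headed by 'nominated'; is c-commanded by the pronoun; coreference would bind this R-expression — blocked (Principle C).
— Yara's mentor: subject of the clause headed by 'declared'; is c-commanded by the pronoun; coreference would bind this R-expression — blocked (Principle C).

none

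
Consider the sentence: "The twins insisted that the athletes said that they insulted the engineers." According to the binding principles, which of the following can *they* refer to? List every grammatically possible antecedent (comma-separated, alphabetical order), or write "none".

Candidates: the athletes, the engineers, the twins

the athletes, the twins

*they* is a pronoun; Principle B requires it to be free in its binding domain — the clause headed by 'insulted'.
— the athletes: subject of the clause headed by 'said'; c-commands the pronoun but lies outside its binding domain — allowed.
— the engineers: object of the clause headed by 'insulted'; is c-commanded by the pronoun; coreference would bind this R-expression — blocked (Principle C).
— the twins: subject of the matrix clause; c-commands the pronoun but lies outside its binding domain — allowed.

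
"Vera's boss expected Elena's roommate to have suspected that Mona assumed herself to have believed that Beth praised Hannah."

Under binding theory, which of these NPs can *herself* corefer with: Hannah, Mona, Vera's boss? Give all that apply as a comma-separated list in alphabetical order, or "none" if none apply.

Mona

*herself* is a reflexive; Principle A requires it to be bound within its binding domain — the clause headed by 'assumed'.
— Hannah: object of the clause headed by 'praised'; does not c-command the reflexive — cannot bind it (Principle A).
— Mona: subject of the clause headed by 'assumed'; c-commands the reflexive within its binding domain — allowed (Principle A).
— Vera's boss: subject of the matrix clause; c-commands the reflexive but lies outside its binding domain — cannot bind it (Principle A).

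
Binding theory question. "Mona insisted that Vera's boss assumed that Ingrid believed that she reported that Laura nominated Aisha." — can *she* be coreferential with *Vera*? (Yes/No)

Yes

*she* is a pronoun; Principle B requires it to be free in its binding domain — the clause headed by 'reported'.
— Vera: possessor inside the subject DP of the clause headed by 'assumed'; does not c-command the pronoun — Principle B does not apply; allowed.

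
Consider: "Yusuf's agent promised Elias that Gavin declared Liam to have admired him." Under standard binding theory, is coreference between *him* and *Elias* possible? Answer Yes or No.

*Elias* is an R-expression; Principle C requires it to be free (not bound by any c-commanding expression).
— him: object of the clause headed by 'admired'; the pronoun does not c-command the R-expression — coreference allowed.

Yes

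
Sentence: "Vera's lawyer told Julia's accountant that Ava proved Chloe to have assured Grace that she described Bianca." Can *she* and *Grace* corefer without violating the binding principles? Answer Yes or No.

*Grace* is an R-expression; Principle C requires it to be free (not bound by any c-commanding expression).
— she: subject of the clause headed by 'described'; the pronoun does not c-command the R-expression — coreference allowed.

Yes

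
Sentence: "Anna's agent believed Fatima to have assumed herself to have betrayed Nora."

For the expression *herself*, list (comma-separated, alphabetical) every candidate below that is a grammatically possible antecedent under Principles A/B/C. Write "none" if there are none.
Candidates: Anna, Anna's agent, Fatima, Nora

*herself* is a reflexive; Principle A requires it to be bound within its binding domain — the clause headed by 'assumed'.
— Anna: possessor inside the subject DP of the matrix clause; does not c-command the reflexive — cannot bind it (Principle A).
— Anna's agent: subject of the matrix clause; c-commands the reflexive but lies outside its binding domain — cannot bind it (Principle A).
— Fatima: subject of the clause headed by 'assumed'; c-commands the reflexive within its binding domain — allowed (Principle A).
— Nora: object of the clause headed by 'betrayed'; does not c-command the reflexive — cannot bind it (Principle A).

Fatima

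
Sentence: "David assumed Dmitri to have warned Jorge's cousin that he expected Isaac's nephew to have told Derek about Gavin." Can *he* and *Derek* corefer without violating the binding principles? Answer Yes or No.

*Derek* is an R-expression; Principle C requires it to be free (not bound by any c-commanding expression).
— he: subject of the clause headed by 'expected'; the pronoun c-commands the R-expression — coreference blocked (Principle C).

No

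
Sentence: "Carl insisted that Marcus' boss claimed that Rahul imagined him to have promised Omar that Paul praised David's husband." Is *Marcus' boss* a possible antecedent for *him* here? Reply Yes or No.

Yes

*him* is a pronoun; Principle B requires it to be free in its binding domain — the clause headed by 'imagined'.
— Marcus' boss: subject of the clause headed by 'claimed'; c-commands the pronoun but lies outside its binding domain — allowed.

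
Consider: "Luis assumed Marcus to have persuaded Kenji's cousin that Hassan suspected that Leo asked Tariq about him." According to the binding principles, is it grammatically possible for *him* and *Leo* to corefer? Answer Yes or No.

No

*him* is a pronoun; Principle B requires it to be free in its binding domain — the clause headed by 'asked'.
— Leo: subject of the clause headed by 'asked'; c-commands the pronoun within its binding domain — blocked (Principle B).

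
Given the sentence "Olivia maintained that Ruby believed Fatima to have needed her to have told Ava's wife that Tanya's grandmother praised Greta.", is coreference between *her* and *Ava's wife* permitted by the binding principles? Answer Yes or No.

No

*her* is a pronoun; Principle B requires it to be free in its binding domain — the clause headed by 'needed'.
— Ava's wife: object of the clause headed by 'told'; is c-commanded by the pronoun; coreference would bind this R-expression — blocked (Principle C).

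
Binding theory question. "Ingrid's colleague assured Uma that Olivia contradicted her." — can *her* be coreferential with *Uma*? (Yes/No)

*her* is a pronoun; Principle B requires it to be free in its binding domain — the clause headed by 'contradicted'.
— Uma: object of the matrix clause; c-commands the pronoun but lies outside its binding domain — allowed.

Yes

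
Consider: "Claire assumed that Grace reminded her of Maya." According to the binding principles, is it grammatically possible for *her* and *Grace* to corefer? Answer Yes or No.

*her* is a pronoun; Principle B requires it to be free in its binding domain — the clause headed by 'reminded'.
— Grace: subject of the clause headed by 'reminded'; c-commands the pronoun within its binding domain — blocked (Principle B).

No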